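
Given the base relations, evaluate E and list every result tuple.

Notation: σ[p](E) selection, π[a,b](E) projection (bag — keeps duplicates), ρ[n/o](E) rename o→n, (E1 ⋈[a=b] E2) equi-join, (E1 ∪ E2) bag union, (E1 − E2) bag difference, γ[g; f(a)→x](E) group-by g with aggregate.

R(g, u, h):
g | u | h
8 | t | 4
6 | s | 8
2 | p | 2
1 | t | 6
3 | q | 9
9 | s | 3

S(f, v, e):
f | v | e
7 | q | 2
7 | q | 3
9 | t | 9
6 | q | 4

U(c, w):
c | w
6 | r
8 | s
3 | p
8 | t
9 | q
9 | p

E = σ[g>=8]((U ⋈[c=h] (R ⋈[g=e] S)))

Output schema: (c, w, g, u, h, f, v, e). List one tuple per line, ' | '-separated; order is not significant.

Subexpression sizes:
  U → 6
  R → 6
  S → 4
  (R ⋈[g=e] S) → 3
  (U ⋈[c=h] (R ⋈[g=e] S)) → 3
  σ[g>=8]((U ⋈[c=h] (R ⋈[g=e] S))) → 1

== RESULT ==
c | w | g | u | h | f | v | e
3 | p | 9 | s | 3 | 9 | t | 9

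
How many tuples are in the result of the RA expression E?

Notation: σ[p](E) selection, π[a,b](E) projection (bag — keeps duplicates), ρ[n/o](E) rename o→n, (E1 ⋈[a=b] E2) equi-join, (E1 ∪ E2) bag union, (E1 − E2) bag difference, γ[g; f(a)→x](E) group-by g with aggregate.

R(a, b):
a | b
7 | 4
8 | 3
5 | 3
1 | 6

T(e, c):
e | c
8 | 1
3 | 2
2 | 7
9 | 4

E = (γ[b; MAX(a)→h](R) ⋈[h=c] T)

Per-node cardinality:
  R → 4
  γ[b; MAX(a)→h](R) → 3
  T → 4
  (γ[b; MAX(a)→h](R) ⋈[h=c] T) → 2

|E| = 2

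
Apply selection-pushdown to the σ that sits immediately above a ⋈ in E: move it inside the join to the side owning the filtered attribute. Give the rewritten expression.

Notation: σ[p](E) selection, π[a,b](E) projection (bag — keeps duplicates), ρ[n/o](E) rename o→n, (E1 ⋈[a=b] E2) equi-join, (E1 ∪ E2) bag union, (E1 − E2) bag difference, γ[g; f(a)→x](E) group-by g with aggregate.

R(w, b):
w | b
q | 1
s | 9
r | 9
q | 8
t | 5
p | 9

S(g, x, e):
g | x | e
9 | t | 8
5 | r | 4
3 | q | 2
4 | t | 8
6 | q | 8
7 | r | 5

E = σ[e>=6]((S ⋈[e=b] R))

σ filters on e, owned by the left side.
E' = (σ[e>=6](S) ⋈[e=b] R)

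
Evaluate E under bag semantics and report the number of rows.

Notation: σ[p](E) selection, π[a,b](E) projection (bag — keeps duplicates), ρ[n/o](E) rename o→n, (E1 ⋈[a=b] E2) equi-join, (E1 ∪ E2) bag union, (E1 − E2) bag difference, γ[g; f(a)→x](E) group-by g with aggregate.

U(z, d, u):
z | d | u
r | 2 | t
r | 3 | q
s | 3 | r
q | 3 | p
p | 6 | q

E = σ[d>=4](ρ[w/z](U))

Stepwise |·|:
  U → 5
  ρ[w/z](U) → 5
  σ[d>=4](ρ[w/z](U)) → 1

|E| = 1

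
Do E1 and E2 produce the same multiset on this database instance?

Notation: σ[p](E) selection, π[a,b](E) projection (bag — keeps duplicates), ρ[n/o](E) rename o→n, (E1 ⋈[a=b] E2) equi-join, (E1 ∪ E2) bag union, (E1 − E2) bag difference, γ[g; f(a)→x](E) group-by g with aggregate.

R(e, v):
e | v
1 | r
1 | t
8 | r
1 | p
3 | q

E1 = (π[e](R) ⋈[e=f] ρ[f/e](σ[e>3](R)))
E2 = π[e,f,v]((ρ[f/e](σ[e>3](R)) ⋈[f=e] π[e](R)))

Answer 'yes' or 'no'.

E1 per-node cardinality:
  R → 5
  π[e](R) → 5
  R → 5
  σ[e>3](R) → 1
  ρ[f/e](σ[e>3](R)) → 1
  (π[e](R) ⋈[e=f] ρ[f/e](σ[e>3](R))) → 1
E2 per-node cardinality:
  R → 5
  σ[e>3](R) → 1
  ρ[f/e](σ[e>3](R)) → 1
  R → 5
  π[e](R) → 5
  (ρ[f/e](σ[e>3](R)) ⋈[f=e] π[e](R)) → 1
  π[e,f,v]((ρ[f/e](σ[e>3](R)) ⋈[f=e] π[e](R))) → 1

E1 and E2 produce the same multiset:
e | f | v
8 | 8 | r

yes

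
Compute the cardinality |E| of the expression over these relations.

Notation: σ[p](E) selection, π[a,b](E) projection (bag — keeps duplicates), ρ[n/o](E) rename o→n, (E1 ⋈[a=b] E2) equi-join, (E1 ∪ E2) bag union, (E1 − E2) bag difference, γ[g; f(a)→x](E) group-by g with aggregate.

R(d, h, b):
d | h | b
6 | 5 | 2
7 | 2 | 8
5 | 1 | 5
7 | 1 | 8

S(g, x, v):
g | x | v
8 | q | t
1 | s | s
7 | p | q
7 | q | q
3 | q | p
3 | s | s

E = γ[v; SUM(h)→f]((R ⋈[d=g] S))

Per-node cardinality:
  R → 4
  S → 6
  (R ⋈[d=g] S) → 4
  γ[v; SUM(h)→f]((R ⋈[d=g] S)) → 1

|E| = 1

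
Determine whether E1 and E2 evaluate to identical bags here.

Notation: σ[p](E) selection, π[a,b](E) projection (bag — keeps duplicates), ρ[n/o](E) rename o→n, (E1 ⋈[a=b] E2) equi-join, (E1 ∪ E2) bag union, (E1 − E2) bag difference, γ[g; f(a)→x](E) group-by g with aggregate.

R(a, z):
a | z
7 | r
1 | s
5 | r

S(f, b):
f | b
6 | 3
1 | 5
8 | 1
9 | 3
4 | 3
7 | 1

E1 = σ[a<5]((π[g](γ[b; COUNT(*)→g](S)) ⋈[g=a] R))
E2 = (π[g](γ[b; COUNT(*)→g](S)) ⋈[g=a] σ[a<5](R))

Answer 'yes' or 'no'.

E1 stepwise |·|:
  S → 6
  γ[b; COUNT(*)→g](S) → 3
  π[g](γ[b; COUNT(*)→g](S)) → 3
  R → 3
  (π[g](γ[b; COUNT(*)→g](S)) ⋈[g=a] R) → 1
  σ[a<5]((π[g](γ[b; COUNT(*)→g](S)) ⋈[g=a] R)) → 1
E2 stepwise |·|:
  S → 6
  γ[b; COUNT(*)→g](S) → 3
  π[g](γ[b; COUNT(*)→g](S)) → 3
  R → 3
  σ[a<5](R) → 1
  (π[g](γ[b; COUNT(*)→g](S)) ⋈[g=a] σ[a<5](R)) → 1

E1 and E2 produce the same multiset:
g | a | z
1 | 1 | s

yes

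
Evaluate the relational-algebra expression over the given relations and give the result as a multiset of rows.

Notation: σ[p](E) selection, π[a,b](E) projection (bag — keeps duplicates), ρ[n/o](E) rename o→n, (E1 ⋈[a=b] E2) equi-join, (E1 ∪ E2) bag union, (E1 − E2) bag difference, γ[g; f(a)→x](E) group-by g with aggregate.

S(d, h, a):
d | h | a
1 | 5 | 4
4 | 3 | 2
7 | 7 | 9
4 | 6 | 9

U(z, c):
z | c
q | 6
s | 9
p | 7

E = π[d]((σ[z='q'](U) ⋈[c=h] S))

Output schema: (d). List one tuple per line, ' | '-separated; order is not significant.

Subexpression sizes:
  U → 3
  σ[z='q'](U) → 1
  S → 4
  (σ[z='q'](U) ⋈[c=h] S) → 1
  π[d]((σ[z='q'](U) ⋈[c=h] S)) → 1

== RESULT ==
d
4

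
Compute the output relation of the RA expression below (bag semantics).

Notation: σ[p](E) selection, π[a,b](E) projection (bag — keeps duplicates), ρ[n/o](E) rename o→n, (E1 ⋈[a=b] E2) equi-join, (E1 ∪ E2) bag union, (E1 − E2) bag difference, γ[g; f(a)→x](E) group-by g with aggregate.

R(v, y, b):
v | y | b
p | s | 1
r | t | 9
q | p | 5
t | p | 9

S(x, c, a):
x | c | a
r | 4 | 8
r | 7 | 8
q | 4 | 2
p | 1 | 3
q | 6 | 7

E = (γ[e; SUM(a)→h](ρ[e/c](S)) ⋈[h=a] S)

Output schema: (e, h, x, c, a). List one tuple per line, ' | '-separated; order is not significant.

Per-node cardinality:
  S → 5
  ρ[e/c](S) → 5
  γ[e; SUM(a)→h](ρ[e/c](S)) → 4
  S → 5
  (γ[e; SUM(a)→h](ρ[e/c](S)) ⋈[h=a] S) → 4

== RESULT ==
e | h | x | c | a
1 | 3 | p | 1 | 3
6 | 7 | q | 6 | 7
7 | 8 | r | 4 | 8
7 | 8 | r | 7 | 8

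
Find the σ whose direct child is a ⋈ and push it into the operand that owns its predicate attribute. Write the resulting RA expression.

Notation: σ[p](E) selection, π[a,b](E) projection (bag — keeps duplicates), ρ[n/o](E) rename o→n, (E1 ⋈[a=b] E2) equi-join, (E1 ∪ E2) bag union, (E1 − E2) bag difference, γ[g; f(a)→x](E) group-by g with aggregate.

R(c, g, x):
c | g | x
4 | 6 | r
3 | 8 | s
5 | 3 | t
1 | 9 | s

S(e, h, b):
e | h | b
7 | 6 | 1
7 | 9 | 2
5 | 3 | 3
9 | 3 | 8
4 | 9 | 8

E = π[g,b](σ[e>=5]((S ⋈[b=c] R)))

σ filters on e, owned by the left side.
E' = π[g,b]((σ[e>=5](S) ⋈[b=c] R))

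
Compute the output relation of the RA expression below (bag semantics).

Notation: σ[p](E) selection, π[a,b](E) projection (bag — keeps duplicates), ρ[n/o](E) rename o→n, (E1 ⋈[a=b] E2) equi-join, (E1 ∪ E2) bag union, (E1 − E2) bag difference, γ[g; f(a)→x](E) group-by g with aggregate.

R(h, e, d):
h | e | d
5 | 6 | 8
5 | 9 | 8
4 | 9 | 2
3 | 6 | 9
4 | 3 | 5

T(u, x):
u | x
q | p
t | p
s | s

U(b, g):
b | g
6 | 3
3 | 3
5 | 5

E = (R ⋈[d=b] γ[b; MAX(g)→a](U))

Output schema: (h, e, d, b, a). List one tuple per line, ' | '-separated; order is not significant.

Per-node cardinality:
  R → 5
  U → 3
  γ[b; MAX(g)→a](U) → 3
  (R ⋈[d=b] γ[b; MAX(g)→a](U)) → 1

== RESULT ==
h | e | d | b | a
4 | 3 | 5 | 5 | 5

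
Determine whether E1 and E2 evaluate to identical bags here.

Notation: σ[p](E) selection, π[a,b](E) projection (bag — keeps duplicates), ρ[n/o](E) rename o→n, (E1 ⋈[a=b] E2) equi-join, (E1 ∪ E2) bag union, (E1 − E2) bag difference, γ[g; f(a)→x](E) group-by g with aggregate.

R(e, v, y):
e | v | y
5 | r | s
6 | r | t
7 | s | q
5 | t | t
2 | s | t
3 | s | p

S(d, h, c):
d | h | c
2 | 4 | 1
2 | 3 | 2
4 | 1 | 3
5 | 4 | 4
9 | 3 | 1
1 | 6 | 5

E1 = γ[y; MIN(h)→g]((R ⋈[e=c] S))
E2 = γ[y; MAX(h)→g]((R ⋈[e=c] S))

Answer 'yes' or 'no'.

E1 subexpression sizes:
  R → 6
  S → 6
  (R ⋈[e=c] S) → 4
  γ[y; MIN(h)→g]((R ⋈[e=c] S)) → 3
E2 subexpression sizes:
  R → 6
  S → 6
  (R ⋈[e=c] S) → 4
  γ[y; MAX(h)→g]((R ⋈[e=c] S)) → 3

E1 result:
y | g
p | 1
s | 6
t | 3
E2 result:
y | g
p | 1
s | 6
t | 6
Witness: ('t', 3) appears 1× in E1 but 0× in E2.

no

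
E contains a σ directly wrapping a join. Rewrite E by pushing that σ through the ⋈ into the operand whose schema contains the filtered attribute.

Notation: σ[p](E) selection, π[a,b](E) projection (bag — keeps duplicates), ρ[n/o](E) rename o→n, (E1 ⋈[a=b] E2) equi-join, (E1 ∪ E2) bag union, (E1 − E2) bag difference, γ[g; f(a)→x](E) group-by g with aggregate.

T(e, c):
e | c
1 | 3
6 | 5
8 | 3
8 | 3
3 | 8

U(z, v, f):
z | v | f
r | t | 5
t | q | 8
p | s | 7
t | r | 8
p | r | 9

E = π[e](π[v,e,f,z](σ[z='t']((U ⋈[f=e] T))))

σ filters on z, owned by the left side.
E' = π[e](π[v,e,f,z]((σ[z='t'](U) ⋈[f=e] T)))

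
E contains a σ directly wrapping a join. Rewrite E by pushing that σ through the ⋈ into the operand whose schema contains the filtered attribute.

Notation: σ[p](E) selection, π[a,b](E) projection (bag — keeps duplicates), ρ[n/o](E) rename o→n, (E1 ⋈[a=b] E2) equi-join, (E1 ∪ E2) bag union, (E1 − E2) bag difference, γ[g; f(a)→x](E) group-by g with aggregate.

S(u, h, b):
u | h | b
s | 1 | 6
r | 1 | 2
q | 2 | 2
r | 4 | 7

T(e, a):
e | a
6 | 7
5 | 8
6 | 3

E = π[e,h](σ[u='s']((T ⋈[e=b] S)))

σ filters on u, owned by the right side.
E' = π[e,h]((T ⋈[e=b] σ[u='s'](S)))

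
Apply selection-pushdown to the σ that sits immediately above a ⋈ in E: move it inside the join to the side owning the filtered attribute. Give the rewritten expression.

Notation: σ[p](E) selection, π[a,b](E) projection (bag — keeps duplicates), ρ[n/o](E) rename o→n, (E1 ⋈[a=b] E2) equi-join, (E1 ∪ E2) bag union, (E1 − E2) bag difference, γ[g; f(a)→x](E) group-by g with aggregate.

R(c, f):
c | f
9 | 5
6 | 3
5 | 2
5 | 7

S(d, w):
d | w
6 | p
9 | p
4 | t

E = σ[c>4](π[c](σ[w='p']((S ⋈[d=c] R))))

σ filters on w, owned by the left side.
E' = σ[c>4](π[c]((σ[w='p'](S) ⋈[d=c] R)))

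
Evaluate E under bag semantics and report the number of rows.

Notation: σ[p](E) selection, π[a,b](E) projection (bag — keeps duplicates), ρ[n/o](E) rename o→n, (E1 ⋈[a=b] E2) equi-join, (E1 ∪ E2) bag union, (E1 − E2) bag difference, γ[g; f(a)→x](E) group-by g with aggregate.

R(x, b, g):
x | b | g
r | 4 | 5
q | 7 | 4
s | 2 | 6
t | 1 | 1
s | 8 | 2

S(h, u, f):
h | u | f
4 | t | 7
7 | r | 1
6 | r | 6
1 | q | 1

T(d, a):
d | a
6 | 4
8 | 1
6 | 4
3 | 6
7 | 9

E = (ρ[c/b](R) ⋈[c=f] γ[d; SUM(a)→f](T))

Stepwise |·|:
  R → 5
  ρ[c/b](R) → 5
  T → 5
  γ[d; SUM(a)→f](T) → 4
  (ρ[c/b](R) ⋈[c=f] γ[d; SUM(a)→f](T)) → 2

|E| = 2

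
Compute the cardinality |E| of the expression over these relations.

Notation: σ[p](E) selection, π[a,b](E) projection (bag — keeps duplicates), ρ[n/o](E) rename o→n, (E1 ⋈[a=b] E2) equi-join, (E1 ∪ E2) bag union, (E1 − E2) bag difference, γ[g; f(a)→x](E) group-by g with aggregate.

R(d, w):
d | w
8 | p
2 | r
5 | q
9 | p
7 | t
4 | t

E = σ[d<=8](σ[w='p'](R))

Row counts bottom-up:
  R → 6
  σ[w='p'](R) → 2
  σ[d<=8](σ[w='p'](R)) → 1

|E| = 1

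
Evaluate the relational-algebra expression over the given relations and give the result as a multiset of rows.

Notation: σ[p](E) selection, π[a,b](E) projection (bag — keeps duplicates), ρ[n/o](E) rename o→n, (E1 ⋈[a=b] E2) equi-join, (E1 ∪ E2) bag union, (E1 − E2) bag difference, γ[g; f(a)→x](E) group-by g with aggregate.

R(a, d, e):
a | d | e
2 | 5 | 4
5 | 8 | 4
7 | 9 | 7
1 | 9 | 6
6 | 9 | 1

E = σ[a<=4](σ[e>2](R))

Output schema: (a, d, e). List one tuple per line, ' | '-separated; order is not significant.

Per-node cardinality:
  R → 5
  σ[e>2](R) → 4
  σ[a<=4](σ[e>2](R)) → 2

== RESULT ==
a | d | e
1 | 9 | 6
2 | 5 | 4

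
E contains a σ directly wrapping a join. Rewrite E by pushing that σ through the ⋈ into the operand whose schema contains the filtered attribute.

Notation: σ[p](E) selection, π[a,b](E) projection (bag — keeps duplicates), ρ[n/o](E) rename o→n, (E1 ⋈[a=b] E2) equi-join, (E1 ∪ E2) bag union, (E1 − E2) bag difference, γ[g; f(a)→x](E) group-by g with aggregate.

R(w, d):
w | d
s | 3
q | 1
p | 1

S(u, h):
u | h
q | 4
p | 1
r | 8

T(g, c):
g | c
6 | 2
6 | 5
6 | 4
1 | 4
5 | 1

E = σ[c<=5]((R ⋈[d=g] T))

σ filters on c, owned by the right side.
E' = (R ⋈[d=g] σ[c<=5](T))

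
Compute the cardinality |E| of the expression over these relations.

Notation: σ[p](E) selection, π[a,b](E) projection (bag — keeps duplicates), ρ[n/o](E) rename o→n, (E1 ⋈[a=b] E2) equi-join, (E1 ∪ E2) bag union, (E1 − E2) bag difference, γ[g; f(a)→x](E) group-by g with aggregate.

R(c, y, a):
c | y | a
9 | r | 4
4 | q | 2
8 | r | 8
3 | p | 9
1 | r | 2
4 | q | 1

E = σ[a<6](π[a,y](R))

Subexpression sizes:
  R → 6
  π[a,y](R) → 6
  σ[a<6](π[a,y](R)) → 4

|E| = 4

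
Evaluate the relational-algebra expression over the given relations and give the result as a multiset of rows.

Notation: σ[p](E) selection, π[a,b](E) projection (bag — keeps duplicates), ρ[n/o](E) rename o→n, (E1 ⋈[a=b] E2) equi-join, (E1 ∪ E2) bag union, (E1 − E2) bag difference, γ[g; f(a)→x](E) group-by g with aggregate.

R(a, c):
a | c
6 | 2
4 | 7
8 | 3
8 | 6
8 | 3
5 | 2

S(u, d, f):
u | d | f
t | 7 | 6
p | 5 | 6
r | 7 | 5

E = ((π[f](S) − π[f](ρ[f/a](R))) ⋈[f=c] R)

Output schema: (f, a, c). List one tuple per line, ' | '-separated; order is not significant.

Per-node cardinality:
  S → 3
  π[f](S) → 3
  R → 6
  ρ[f/a](R) → 6
  π[f](ρ[f/a](R)) → 6
  (π[f](S) − π[f](ρ[f/a](R))) → 1
  R → 6
  ((π[f](S) − π[f](ρ[f/a](R))) ⋈[f=c] R) → 1

== RESULT ==
f | a | c
6 | 8 | 6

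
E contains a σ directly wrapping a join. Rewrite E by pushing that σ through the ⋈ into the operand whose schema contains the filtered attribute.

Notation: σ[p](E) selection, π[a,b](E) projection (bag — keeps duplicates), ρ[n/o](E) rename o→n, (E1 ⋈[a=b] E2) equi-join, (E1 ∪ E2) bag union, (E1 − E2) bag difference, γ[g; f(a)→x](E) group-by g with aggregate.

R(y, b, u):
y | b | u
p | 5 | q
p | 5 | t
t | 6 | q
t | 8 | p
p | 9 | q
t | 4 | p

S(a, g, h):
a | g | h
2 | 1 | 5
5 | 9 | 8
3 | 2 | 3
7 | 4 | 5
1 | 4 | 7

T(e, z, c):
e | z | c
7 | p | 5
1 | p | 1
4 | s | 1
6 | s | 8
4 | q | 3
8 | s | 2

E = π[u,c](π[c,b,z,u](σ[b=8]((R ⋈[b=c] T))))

σ filters on b, owned by the left side.
E' = π[u,c](π[c,b,z,u]((σ[b=8](R) ⋈[b=c] T)))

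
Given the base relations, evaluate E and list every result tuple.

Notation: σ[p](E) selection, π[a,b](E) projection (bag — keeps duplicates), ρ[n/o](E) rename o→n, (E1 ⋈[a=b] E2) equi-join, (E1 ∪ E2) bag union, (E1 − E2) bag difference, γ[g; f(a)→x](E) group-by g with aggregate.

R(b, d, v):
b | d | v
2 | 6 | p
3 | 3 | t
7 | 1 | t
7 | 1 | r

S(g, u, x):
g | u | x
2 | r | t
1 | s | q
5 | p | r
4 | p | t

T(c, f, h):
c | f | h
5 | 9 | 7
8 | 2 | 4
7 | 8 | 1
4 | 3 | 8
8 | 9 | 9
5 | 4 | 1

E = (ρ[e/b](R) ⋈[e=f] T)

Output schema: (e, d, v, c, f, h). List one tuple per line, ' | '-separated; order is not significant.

Subexpression sizes:
  R → 4
  ρ[e/b](R) → 4
  T → 6
  (ρ[e/b](R) ⋈[e=f] T) → 2

== RESULT ==
e | d | v | c | f | h
2 | 6 | p | 8 | 2 | 4
3 | 3 | t | 4 | 3 | 8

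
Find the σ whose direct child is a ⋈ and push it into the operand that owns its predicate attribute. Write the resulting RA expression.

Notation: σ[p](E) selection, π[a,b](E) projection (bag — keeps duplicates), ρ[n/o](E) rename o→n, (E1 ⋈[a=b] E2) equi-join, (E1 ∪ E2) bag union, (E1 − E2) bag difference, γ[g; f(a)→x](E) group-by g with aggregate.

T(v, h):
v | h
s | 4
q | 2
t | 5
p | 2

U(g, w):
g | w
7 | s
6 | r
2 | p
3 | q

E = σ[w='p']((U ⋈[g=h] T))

σ filters on w, owned by the left side.
E' = (σ[w='p'](U) ⋈[g=h] T)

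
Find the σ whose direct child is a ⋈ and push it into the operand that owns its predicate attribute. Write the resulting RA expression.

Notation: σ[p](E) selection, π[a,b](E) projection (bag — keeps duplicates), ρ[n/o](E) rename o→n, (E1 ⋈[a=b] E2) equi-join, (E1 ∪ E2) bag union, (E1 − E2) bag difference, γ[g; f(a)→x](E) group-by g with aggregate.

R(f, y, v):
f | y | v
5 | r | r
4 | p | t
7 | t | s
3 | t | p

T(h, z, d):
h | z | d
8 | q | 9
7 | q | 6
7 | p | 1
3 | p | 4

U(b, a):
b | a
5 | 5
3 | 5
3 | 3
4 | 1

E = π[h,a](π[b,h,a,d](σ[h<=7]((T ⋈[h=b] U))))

σ filters on h, owned by the left side.
E' = π[h,a](π[b,h,a,d]((σ[h<=7](T) ⋈[h=b] U)))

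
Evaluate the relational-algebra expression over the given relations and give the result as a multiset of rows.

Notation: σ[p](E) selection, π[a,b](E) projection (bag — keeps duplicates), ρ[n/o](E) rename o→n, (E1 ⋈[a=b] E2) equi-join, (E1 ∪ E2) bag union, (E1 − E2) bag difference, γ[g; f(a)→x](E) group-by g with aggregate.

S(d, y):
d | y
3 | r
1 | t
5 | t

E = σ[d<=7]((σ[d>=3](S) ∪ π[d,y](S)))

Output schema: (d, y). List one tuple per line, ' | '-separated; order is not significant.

Stepwise |·|:
  S → 3
  σ[d>=3](S) → 2
  S → 3
  π[d,y](S) → 3
  (σ[d>=3](S) ∪ π[d,y](S)) → 5
  σ[d<=7]((σ[d>=3](S) ∪ π[d,y](S))) → 5

== RESULT ==
d | y
1 | t
3 | r
3 | r
5 | t
5 | t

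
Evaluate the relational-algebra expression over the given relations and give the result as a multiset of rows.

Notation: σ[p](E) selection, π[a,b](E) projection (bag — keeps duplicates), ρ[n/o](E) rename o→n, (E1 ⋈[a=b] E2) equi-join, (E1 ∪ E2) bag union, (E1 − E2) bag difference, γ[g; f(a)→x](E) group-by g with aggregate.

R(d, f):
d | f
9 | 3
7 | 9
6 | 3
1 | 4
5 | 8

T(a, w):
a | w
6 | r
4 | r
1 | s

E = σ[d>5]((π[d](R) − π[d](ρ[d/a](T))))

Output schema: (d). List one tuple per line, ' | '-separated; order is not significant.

Stepwise |·|:
  R → 5
  π[d](R) → 5
  T → 3
  ρ[d/a](T) → 3
  π[d](ρ[d/a](T)) → 3
  (π[d](R) − π[d](ρ[d/a](T))) → 3
  σ[d>5]((π[d](R) − π[d](ρ[d/a](T)))) → 2

== RESULT ==
d
7
9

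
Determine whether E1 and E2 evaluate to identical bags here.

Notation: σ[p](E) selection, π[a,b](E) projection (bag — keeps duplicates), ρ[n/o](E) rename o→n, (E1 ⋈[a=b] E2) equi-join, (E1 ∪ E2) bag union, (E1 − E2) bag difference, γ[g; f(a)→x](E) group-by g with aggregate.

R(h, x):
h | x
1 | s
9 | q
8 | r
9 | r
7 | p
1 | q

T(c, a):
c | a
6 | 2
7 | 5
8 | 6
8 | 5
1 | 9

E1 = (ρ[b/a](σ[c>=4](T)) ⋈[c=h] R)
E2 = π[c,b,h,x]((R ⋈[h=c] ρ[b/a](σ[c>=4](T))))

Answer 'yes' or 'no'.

E1 per-node cardinality:
  T → 5
  σ[c>=4](T) → 4
  ρ[b/a](σ[c>=4](T)) → 4
  R → 6
  (ρ[b/a](σ[c>=4](T)) ⋈[c=h] R) → 3
E2 per-node cardinality:
  R → 6
  T → 5
  σ[c>=4](T) → 4
  ρ[b/a](σ[c>=4](T)) → 4
  (R ⋈[h=c] ρ[b/a](σ[c>=4](T))) → 3
  π[c,b,h,x]((R ⋈[h=c] ρ[b/a](σ[c>=4](T)))) → 3

E1 and E2 produce the same multiset:
c | b | h | x
7 | 5 | 7 | p
8 | 5 | 8 | r
8 | 6 | 8 | r

yes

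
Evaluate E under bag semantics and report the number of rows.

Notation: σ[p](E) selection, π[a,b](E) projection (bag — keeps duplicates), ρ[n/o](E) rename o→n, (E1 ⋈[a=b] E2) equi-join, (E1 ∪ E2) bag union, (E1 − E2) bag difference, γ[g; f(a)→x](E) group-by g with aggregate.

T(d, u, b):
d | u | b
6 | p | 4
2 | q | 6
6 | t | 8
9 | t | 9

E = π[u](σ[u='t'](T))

Per-node cardinality:
  T → 4
  σ[u='t'](T) → 2
  π[u](σ[u='t'](T)) → 2

|E| = 2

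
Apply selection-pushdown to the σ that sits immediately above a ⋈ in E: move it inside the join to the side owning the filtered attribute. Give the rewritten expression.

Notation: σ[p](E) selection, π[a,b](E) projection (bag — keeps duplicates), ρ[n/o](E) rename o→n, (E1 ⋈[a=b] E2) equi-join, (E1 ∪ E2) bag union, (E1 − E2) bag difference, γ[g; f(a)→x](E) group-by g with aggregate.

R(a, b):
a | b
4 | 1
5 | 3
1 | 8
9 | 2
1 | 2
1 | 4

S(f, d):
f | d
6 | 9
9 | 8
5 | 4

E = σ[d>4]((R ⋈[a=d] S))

σ filters on d, owned by the right side.
E' = (R ⋈[a=d] σ[d>4](S))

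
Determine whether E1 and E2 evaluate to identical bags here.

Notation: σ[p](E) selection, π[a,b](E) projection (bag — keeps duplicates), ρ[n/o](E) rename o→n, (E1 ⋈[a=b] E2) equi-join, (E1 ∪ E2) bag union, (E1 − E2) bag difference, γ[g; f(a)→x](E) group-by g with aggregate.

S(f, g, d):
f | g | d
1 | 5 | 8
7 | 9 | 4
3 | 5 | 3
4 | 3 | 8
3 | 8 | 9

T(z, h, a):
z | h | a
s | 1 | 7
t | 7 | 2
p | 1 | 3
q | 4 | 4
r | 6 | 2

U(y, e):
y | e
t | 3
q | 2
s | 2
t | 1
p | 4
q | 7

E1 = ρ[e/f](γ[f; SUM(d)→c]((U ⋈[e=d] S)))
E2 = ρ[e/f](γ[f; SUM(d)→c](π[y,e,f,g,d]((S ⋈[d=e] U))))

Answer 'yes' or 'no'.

E1 stepwise |·|:
  U → 6
  S → 5
  (U ⋈[e=d] S) → 2
  γ[f; SUM(d)→c]((U ⋈[e=d] S)) → 2
  ρ[e/f](γ[f; SUM(d)→c]((U ⋈[e=d] S))) → 2
E2 stepwise |·|:
  S → 5
  U → 6
  (S ⋈[d=e] U) → 2
  π[y,e,f,g,d]((S ⋈[d=e] U)) → 2
  γ[f; SUM(d)→c](π[y,e,f,g,d]((S ⋈[d=e] U))) → 2
  ρ[e/f](γ[f; SUM(d)→c](π[y,e,f,g,d]((S ⋈[d=e] U)))) → 2

E1 and E2 produce the same multiset:
e | c
3 | 3
7 | 4

yes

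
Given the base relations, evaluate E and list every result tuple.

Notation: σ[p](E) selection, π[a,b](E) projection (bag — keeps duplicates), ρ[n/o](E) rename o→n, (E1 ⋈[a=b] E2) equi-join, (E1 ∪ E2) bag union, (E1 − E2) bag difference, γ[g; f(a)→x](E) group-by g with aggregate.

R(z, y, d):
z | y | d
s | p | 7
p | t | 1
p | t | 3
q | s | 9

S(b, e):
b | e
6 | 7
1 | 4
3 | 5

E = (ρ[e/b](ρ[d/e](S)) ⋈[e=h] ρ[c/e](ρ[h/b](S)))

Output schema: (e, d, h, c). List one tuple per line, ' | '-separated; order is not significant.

Stepwise |·|:
  S → 3
  ρ[d/e](S) → 3
  ρ[e/b](ρ[d/e](S)) → 3
  S → 3
  ρ[h/b](S) → 3
  ρ[c/e](ρ[h/b](S)) → 3
  (ρ[e/b](ρ[d/e](S)) ⋈[e=h] ρ[c/e](ρ[h/b](S))) → 3

== RESULT ==
e | d | h | c
1 | 4 | 1 | 4
3 | 5 | 3 | 5
6 | 7 | 6 | 7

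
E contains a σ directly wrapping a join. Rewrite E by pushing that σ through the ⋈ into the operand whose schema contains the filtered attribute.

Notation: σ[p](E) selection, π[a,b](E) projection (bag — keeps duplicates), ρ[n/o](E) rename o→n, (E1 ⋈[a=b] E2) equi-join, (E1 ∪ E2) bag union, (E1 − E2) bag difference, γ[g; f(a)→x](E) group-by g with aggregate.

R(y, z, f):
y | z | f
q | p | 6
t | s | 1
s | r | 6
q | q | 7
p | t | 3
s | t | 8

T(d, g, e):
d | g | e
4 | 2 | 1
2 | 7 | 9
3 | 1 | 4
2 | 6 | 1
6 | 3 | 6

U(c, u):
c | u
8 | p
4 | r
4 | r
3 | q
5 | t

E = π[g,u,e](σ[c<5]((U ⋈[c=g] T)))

σ filters on c, owned by the left side.
E' = π[g,u,e]((σ[c<5](U) ⋈[c=g] T))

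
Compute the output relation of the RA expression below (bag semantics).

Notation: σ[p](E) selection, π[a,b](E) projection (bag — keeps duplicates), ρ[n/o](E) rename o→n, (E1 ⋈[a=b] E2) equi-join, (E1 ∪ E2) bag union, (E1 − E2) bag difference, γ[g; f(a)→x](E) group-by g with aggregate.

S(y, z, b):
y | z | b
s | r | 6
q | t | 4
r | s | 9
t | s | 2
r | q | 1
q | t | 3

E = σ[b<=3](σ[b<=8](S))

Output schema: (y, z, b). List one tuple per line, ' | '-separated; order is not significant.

Subexpression sizes:
  S → 6
  σ[b<=8](S) → 5
  σ[b<=3](σ[b<=8](S)) → 3

== RESULT ==
y | z | b
q | t | 3
r | q | 1
t | s | 2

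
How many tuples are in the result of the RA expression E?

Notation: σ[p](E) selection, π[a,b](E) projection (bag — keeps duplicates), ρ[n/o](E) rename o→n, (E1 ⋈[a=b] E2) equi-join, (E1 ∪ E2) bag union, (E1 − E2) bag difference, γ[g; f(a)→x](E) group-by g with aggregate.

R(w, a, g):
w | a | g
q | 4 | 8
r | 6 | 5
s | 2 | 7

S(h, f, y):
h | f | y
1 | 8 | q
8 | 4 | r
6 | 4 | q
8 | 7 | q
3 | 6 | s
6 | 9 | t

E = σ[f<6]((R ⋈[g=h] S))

Row counts bottom-up:
  R → 3
  S → 6
  (R ⋈[g=h] S) → 2
  σ[f<6]((R ⋈[g=h] S)) → 1

|E| = 1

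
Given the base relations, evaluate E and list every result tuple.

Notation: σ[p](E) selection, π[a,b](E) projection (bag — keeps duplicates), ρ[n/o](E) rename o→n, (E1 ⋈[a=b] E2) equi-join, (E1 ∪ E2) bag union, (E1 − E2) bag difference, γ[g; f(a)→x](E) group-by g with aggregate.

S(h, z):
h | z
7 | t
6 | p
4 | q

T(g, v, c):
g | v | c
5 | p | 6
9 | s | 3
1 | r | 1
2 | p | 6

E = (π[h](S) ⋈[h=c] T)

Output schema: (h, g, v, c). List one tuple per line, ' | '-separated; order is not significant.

Stepwise |·|:
  S → 3
  π[h](S) → 3
  T → 4
  (π[h](S) ⋈[h=c] T) → 2

== RESULT ==
h | g | v | c
6 | 2 | p | 6
6 | 5 | p | 6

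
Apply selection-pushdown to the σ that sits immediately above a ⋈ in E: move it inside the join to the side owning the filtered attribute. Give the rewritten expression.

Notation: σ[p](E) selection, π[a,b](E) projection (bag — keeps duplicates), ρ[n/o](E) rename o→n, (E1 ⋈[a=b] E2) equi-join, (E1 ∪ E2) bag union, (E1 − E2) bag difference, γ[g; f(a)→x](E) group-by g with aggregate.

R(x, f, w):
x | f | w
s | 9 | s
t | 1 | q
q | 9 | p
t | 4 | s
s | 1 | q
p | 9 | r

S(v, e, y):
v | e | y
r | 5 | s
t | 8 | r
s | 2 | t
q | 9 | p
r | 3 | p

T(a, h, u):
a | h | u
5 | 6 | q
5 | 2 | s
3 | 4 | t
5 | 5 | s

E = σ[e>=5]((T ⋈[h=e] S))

σ filters on e, owned by the right side.
E' = (T ⋈[h=e] σ[e>=5](S))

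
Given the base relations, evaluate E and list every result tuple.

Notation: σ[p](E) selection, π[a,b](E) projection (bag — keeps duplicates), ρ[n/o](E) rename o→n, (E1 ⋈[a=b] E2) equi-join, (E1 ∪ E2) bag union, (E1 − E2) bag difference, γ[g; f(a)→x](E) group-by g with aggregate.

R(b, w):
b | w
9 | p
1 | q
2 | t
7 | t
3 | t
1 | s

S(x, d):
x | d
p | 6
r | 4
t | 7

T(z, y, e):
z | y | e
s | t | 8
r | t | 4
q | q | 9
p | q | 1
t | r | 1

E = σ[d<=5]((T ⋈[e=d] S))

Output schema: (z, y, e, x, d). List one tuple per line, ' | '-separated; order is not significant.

Row counts bottom-up:
  T → 5
  S → 3
  (T ⋈[e=d] S) → 1
  σ[d<=5]((T ⋈[e=d] S)) → 1

== RESULT ==
z | y | e | x | d
r | t | 4 | r | 4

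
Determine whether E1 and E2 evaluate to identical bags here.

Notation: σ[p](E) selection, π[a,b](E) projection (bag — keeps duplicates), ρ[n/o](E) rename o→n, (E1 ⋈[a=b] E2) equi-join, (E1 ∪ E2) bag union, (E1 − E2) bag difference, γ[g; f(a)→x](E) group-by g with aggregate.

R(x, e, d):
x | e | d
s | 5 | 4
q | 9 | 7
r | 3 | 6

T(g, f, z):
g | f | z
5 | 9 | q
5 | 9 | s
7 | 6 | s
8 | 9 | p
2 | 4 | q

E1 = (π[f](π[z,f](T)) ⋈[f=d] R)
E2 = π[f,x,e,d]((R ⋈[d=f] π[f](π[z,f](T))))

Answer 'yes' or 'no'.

E1 per-node cardinality:
  T → 5
  π[z,f](T) → 5
  π[f](π[z,f](T)) → 5
  R → 3
  (π[f](π[z,f](T)) ⋈[f=d] R) → 2
E2 per-node cardinality:
  R → 3
  T → 5
  π[z,f](T) → 5
  π[f](π[z,f](T)) → 5
  (R ⋈[d=f] π[f](π[z,f](T))) → 2
  π[f,x,e,d]((R ⋈[d=f] π[f](π[z,f](T)))) → 2

E1 and E2 produce the same multiset:
f | x | e | d
4 | s | 5 | 4
6 | r | 3 | 6

yes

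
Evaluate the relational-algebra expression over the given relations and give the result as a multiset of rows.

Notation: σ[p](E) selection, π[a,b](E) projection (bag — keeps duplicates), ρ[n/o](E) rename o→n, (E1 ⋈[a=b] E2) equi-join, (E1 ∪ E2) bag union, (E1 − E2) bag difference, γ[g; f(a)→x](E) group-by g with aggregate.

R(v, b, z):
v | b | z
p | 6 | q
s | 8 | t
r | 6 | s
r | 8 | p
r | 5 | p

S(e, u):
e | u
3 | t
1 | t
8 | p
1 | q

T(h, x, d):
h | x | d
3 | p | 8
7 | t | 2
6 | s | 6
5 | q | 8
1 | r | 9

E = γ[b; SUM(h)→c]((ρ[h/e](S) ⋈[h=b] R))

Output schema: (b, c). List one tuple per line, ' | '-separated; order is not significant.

Row counts bottom-up:
  S → 4
  ρ[h/e](S) → 4
  R → 5
  (ρ[h/e](S) ⋈[h=b] R) → 2
  γ[b; SUM(h)→c]((ρ[h/e](S) ⋈[h=b] R)) → 1

== RESULT ==
b | c
8 | 16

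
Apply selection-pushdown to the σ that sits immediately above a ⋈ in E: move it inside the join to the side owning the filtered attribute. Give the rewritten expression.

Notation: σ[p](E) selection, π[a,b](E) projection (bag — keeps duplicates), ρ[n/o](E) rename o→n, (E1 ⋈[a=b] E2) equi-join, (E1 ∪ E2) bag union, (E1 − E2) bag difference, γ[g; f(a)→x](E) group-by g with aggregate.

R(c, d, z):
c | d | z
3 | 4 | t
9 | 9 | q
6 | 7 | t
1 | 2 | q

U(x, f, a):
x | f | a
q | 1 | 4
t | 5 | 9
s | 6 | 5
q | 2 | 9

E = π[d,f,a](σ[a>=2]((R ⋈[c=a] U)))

σ filters on a, owned by the right side.
E' = π[d,f,a]((R ⋈[c=a] σ[a>=2](U)))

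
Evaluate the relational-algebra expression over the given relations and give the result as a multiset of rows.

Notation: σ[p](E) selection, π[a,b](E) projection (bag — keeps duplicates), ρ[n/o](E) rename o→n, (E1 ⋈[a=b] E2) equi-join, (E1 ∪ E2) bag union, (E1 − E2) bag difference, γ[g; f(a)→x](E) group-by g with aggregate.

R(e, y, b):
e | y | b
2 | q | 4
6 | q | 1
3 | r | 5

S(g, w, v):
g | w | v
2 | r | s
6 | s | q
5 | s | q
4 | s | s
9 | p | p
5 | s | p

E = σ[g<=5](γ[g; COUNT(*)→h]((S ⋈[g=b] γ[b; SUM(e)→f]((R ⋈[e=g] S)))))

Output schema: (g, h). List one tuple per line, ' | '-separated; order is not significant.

Subexpression sizes:
  S → 6
  R → 3
  S → 6
  (R ⋈[e=g] S) → 2
  γ[b; SUM(e)→f]((R ⋈[e=g] S)) → 2
  (S ⋈[g=b] γ[b; SUM(e)→f]((R ⋈[e=g] S))) → 1
  γ[g; COUNT(*)→h]((S ⋈[g=b] γ[b; SUM(e)→f]((R ⋈[e=g] S)))) → 1
  σ[g<=5](γ[g; COUNT(*)→h]((S ⋈[g=b] γ[b; SUM(e)→f]((R ⋈[e=g] S))))) → 1

== RESULT ==
g | h
4 | 1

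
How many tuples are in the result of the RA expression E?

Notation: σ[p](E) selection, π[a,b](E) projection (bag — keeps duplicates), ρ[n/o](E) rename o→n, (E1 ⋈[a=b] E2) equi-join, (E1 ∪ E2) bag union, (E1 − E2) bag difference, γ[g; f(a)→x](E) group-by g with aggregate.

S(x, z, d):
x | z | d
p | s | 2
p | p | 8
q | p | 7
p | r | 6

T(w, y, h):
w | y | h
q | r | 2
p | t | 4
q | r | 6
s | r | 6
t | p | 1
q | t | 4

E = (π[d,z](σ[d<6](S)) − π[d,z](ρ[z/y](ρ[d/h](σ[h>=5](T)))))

Row counts bottom-up:
  S → 4
  σ[d<6](S) → 1
  π[d,z](σ[d<6](S)) → 1
  T → 6
  σ[h>=5](T) → 2
  ρ[d/h](σ[h>=5](T)) → 2
  ρ[z/y](ρ[d/h](σ[h>=5](T))) → 2
  π[d,z](ρ[z/y](ρ[d/h](σ[h>=5](T)))) → 2
  (π[d,z](σ[d<6](S)) − π[d,z](ρ[z/y](ρ[d/h](σ[h>=5](T))))) → 1

|E| = 1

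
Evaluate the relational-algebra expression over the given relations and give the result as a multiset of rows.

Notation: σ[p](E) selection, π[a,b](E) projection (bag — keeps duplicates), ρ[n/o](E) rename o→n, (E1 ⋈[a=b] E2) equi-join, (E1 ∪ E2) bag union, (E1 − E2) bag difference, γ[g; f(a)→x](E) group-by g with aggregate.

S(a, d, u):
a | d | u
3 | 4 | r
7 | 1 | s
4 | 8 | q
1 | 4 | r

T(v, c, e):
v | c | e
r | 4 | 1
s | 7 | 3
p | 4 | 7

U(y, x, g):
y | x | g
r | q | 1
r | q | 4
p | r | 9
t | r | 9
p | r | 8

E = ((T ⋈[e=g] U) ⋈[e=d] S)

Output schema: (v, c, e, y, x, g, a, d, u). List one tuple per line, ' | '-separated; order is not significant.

Row counts bottom-up:
  T → 3
  U → 5
  (T ⋈[e=g] U) → 1
  S → 4
  ((T ⋈[e=g] U) ⋈[e=d] S) → 1

== RESULT ==
v | c | e | y | x | g | a | d | u
r | 4 | 1 | r | q | 1 | 7 | 1 | s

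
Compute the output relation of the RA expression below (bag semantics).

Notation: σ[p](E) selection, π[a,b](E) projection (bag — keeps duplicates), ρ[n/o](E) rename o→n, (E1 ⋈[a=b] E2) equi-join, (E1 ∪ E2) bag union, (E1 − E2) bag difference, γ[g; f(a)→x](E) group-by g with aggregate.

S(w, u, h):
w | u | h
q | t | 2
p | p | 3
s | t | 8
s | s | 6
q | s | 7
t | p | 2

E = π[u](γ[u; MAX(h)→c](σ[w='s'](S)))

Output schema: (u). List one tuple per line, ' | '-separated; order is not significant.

Subexpression sizes:
  S → 6
  σ[w='s'](S) → 2
  γ[u; MAX(h)→c](σ[w='s'](S)) → 2
  π[u](γ[u; MAX(h)→c](σ[w='s'](S))) → 2

== RESULT ==
u
s
t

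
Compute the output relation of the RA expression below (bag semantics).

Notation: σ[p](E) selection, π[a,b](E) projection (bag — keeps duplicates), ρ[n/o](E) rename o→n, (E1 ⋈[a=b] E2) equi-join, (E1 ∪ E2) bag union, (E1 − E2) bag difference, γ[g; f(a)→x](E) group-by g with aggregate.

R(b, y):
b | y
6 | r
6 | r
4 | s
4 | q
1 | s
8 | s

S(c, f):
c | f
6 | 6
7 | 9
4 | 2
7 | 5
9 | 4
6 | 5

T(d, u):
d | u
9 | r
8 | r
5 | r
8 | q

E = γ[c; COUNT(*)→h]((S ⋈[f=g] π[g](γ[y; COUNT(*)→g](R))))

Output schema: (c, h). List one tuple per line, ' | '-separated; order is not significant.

Per-node cardinality:
  S → 6
  R → 6
  γ[y; COUNT(*)→g](R) → 3
  π[g](γ[y; COUNT(*)→g](R)) → 3
  (S ⋈[f=g] π[g](γ[y; COUNT(*)→g](R))) → 1
  γ[c; COUNT(*)→h]((S ⋈[f=g] π[g](γ[y; COUNT(*)→g](R)))) → 1

== RESULT ==
c | h
4 | 1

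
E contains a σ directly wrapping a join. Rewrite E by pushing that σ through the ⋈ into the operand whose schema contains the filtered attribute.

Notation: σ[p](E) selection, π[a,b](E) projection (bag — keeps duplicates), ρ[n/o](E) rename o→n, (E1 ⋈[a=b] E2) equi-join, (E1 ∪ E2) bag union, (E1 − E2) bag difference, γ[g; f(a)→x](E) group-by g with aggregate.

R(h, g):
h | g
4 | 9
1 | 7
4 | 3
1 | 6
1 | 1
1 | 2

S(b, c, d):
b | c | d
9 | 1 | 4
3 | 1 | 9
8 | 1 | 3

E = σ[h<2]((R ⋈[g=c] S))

σ filters on h, owned by the left side.
E' = (σ[h<2](R) ⋈[g=c] S)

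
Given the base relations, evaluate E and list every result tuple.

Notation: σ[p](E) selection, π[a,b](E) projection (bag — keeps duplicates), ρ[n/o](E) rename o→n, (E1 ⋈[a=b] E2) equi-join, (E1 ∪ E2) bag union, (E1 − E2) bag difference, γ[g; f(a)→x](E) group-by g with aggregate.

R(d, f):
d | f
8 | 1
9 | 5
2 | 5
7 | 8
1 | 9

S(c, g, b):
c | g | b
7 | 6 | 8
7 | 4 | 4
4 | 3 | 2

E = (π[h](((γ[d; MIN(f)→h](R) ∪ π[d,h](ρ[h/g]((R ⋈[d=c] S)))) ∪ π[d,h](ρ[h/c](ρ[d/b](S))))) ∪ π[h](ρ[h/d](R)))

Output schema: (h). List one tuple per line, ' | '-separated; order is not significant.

Subexpression sizes:
  R → 5
  γ[d; MIN(f)→h](R) → 5
  R → 5
  S → 3
  (R ⋈[d=c] S) → 2
  ρ[h/g]((R ⋈[d=c] S)) → 2
  π[d,h](ρ[h/g]((R ⋈[d=c] S))) → 2
  (γ[d; MIN(f)→h](R) ∪ π[d,h](ρ[h/g]((R ⋈[d=c] S)))) → 7
  S → 3
  ρ[d/b](S) → 3
  ρ[h/c](ρ[d/b](S)) → 3
  π[d,h](ρ[h/c](ρ[d/b](S))) → 3
  ((γ[d; MIN(f)→h](R) ∪ π[d,h](ρ[h/g]((R ⋈[d=c] S)))) ∪ π[d,h](ρ[h/c](ρ[d/b](S)))) → 10
  π[h](((γ[d; MIN(f)→h](R) ∪ π[d,h](ρ[h/g]((R ⋈[d=c] S)))) ∪ π[d,h](ρ[h/c](ρ[d/b](S))))) → 10
  R → 5
  ρ[h/d](R) → 5
  π[h](ρ[h/d](R)) → 5
  (π[h](((γ[d; MIN(f)→h](R) ∪ π[d,h](ρ[h/g]((R ⋈[d=c] S)))) ∪ π[d,h](ρ[h/c](ρ[d/b](S))))) ∪ π[h](ρ[h/d](R))) → 15

== RESULT ==
h
1
1
2
4
4
5
5
6
7
7
7
8
8
9
9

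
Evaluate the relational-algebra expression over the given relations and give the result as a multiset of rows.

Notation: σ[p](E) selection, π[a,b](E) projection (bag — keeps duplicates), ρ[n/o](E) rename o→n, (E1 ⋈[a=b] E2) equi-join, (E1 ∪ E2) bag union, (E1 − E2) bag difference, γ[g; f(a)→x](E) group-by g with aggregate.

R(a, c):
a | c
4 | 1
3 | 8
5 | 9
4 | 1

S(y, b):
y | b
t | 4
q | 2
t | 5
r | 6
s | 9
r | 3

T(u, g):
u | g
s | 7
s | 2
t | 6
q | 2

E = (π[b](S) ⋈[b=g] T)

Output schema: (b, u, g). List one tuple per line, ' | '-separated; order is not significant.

Subexpression sizes:
  S → 6
  π[b](S) → 6
  T → 4
  (π[b](S) ⋈[b=g] T) → 3

== RESULT ==
b | u | g
2 | q | 2
2 | s | 2
6 | t | 6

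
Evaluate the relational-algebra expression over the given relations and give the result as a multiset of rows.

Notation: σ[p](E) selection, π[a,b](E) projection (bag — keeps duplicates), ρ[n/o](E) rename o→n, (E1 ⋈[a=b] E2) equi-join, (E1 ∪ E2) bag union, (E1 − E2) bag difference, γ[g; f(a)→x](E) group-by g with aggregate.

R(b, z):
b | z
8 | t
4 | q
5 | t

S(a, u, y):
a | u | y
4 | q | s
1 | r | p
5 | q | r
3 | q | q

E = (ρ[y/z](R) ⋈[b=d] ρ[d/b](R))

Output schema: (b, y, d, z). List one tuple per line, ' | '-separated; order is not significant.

Row counts bottom-up:
  R → 3
  ρ[y/z](R) → 3
  R → 3
  ρ[d/b](R) → 3
  (ρ[y/z](R) ⋈[b=d] ρ[d/b](R)) → 3

== RESULT ==
b | y | d | z
4 | q | 4 | q
5 | t | 5 | t
8 | t | 8 | t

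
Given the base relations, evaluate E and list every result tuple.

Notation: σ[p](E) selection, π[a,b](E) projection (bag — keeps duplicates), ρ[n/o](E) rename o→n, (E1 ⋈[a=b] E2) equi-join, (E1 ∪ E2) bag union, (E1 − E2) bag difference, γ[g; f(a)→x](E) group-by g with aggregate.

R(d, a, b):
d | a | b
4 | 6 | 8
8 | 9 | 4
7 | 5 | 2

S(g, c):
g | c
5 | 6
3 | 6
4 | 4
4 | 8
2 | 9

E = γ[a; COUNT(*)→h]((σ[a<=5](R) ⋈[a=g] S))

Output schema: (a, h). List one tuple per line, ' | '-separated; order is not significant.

Subexpression sizes:
  R → 3
  σ[a<=5](R) → 1
  S → 5
  (σ[a<=5](R) ⋈[a=g] S) → 1
  γ[a; COUNT(*)→h]((σ[a<=5](R) ⋈[a=g] S)) → 1

== RESULT ==
a | h
5 | 1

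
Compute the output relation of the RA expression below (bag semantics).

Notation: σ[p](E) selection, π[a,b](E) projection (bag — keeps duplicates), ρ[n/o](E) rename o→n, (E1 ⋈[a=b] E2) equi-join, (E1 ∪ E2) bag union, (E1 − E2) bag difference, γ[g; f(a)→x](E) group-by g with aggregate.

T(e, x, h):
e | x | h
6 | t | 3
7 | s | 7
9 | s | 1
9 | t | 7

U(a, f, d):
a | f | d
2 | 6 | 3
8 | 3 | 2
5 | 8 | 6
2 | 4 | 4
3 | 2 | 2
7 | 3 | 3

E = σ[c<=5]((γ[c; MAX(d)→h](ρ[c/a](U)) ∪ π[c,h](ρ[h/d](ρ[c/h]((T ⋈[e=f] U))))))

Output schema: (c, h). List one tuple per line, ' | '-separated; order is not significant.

Stepwise |·|:
  U → 6
  ρ[c/a](U) → 6
  γ[c; MAX(d)→h](ρ[c/a](U)) → 5
  T → 4
  U → 6
  (T ⋈[e=f] U) → 1
  ρ[c/h]((T ⋈[e=f] U)) → 1
  ρ[h/d](ρ[c/h]((T ⋈[e=f] U))) → 1
  π[c,h](ρ[h/d](ρ[c/h]((T ⋈[e=f] U)))) → 1
  (γ[c; MAX(d)→h](ρ[c/a](U)) ∪ π[c,h](ρ[h/d](ρ[c/h]((T ⋈[e=f] U))))) → 6
  σ[c<=5]((γ[c; MAX(d)→h](ρ[c/a](U)) ∪ π[c,h](ρ[h/d](ρ[c/h]((T ⋈[e=f] U)))))) → 4

== RESULT ==
c | h
2 | 4
3 | 2
3 | 3
5 | 6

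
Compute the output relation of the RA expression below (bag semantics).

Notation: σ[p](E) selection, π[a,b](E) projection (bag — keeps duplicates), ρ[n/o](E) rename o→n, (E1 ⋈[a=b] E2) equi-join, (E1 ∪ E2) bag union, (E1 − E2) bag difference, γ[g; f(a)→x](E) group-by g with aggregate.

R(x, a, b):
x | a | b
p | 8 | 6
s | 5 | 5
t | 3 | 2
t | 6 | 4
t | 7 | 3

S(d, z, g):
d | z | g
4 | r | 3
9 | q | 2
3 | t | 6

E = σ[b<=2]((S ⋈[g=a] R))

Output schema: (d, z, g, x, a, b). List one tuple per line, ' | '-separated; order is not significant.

Row counts bottom-up:
  S → 3
  R → 5
  (S ⋈[g=a] R) → 2
  σ[b<=2]((S ⋈[g=a] R)) → 1

== RESULT ==
d | z | g | x | a | b
4 | r | 3 | t | 3 | 2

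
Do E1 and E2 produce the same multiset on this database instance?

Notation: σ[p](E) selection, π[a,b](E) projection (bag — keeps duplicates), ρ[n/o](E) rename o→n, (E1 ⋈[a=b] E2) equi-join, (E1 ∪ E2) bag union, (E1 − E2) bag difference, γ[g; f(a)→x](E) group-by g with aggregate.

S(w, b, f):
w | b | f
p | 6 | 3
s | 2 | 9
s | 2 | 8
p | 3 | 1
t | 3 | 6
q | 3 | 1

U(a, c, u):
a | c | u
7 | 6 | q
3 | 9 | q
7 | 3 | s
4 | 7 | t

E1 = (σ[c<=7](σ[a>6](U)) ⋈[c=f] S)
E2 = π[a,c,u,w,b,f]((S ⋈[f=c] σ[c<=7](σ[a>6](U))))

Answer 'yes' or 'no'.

E1 per-node cardinality:
  U → 4
  σ[a>6](U) → 2
  σ[c<=7](σ[a>6](U)) → 2
  S → 6
  (σ[c<=7](σ[a>6](U)) ⋈[c=f] S) → 2
E2 per-node cardinality:
  S → 6
  U → 4
  σ[a>6](U) → 2
  σ[c<=7](σ[a>6](U)) → 2
  (S ⋈[f=c] σ[c<=7](σ[a>6](U))) → 2
  π[a,c,u,w,b,f]((S ⋈[f=c] σ[c<=7](σ[a>6](U)))) → 2

E1 and E2 produce the same multiset:
a | c | u | w | b | f
7 | 3 | s | p | 6 | 3
7 | 6 | q | t | 3 | 6

yes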